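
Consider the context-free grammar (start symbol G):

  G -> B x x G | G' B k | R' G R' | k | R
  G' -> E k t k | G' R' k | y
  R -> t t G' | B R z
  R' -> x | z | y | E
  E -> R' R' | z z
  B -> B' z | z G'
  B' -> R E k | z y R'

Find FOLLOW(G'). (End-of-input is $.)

{ $, k, t, x, y, z }

In G -> G' B k: add FIRST(B k) = { t, z }.
In G' -> G' R' k: add FIRST(R' k) = { x, y, z }.
In R -> t t G': G' is at the end, add FOLLOW(R) = { $, x, y, z }.
In B -> z G': G' is at the end, add FOLLOW(B) = { k, t, x, z }.
Union: FOLLOW(G') = { $, k, t, x, y, z }.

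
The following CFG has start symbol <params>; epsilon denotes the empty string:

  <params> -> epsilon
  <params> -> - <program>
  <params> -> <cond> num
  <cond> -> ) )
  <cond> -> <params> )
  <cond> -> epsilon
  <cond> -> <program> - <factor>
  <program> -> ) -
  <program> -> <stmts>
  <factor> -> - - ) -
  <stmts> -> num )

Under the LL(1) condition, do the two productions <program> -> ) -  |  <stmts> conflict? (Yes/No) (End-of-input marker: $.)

FIRST() -) = { ) } and FIRST(<stmts>) = { num }.
The FIRST sets are disjoint and neither alternative is nullable — no conflict.

No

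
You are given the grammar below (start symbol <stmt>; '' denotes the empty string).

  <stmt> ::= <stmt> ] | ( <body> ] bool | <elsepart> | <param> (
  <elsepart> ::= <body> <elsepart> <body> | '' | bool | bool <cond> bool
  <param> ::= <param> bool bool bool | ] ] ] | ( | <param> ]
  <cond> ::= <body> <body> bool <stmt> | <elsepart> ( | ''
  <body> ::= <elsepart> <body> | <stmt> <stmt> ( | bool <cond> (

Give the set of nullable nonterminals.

Directly nullable (have an ''-production): <elsepart>, <cond>.
<stmt> ::= <elsepart> with every symbol nullable, so <stmt> is nullable.
No other nonterminal has a production whose RHS symbols are all nullable.

{ <cond>, <elsepart>, <stmt> }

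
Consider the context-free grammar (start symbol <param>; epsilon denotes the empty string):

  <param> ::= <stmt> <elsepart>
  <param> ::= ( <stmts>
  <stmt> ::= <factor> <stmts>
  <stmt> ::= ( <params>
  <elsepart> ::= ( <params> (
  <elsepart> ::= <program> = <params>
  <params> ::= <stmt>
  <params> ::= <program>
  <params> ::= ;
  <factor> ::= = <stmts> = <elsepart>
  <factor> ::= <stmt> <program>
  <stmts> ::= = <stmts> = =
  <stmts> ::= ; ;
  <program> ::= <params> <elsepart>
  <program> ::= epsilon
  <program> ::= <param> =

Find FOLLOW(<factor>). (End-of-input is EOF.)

{ ;, = }

In <stmt> ::= <factor> <stmts>: add FIRST(<stmts>) = { ;, = }.
Union: FOLLOW(<factor>) = { ;, = }.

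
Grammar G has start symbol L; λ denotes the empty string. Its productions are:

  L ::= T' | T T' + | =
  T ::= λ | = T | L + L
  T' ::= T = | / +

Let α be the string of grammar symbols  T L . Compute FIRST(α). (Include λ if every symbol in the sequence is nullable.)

Add FIRST(T)\{λ} = { /, = }; T is nullable, continue.
Add FIRST(L) = { /, = }; L is not nullable, stop.

{ /, = }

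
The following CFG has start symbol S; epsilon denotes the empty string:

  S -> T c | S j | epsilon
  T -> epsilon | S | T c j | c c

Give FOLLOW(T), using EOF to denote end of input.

In S -> T c: add FIRST(c) = { c }.
In T -> T c j: add FIRST(c j) = { c }.
Union: FOLLOW(T) = { c }.

{ c }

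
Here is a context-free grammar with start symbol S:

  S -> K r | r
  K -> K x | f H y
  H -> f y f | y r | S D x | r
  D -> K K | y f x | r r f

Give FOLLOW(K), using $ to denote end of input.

In S -> K r: add FIRST(r) = { r }.
In K -> K x: add FIRST(x) = { x }.
In D -> K K: add FIRST(K) = { f }.
In D -> K K: K is at the end, add FOLLOW(D) = { x }.
Union: FOLLOW(K) = { f, r, x }.

{ f, r, x }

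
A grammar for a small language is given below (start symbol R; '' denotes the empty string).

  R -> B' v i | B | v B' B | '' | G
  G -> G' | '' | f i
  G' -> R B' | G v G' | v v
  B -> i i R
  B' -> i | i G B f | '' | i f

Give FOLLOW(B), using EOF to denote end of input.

{ EOF, f, i, v }

In R -> B: B is at the end, add FOLLOW(R) = { EOF, f, i, v }.
In R -> v B' B: B is at the end, add FOLLOW(R) = { EOF, f, i, v }.
In B' -> i G B f: add FIRST(f) = { f }.
Union: FOLLOW(B) = { EOF, f, i, v }.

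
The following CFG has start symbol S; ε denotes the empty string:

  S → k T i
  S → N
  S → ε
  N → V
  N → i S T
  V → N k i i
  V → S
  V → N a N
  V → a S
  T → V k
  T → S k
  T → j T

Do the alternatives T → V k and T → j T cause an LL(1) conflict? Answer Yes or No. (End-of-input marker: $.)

No

FIRST(V k) = { a, i, k } and FIRST(j T) = { j }.
The FIRST sets are disjoint and neither alternative is nullable — no conflict.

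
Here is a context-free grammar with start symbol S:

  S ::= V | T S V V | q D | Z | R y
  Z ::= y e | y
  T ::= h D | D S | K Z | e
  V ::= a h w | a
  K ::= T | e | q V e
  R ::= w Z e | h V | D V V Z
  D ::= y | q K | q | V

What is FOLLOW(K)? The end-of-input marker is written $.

{ $, a, e, h, q, w, y }

In T ::= K Z: add FIRST(Z) = { y }.
In D ::= q K: K is at the end, add FOLLOW(D) = { $, a, e, h, q, w, y }.
Union: FOLLOW(K) = { $, a, e, h, q, w, y }.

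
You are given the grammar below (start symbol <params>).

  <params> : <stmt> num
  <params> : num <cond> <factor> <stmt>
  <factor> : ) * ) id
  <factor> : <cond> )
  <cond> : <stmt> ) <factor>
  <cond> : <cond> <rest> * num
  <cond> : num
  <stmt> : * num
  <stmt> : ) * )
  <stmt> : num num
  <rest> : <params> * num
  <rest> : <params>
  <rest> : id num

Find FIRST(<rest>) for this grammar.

From <rest> : <params> * num: add FIRST(<params>) = { ), *, num }.
From <rest> : <params>: add FIRST(<params>) = { ), *, num }.
<rest> : id num contributes {id}.
Union: FIRST(<rest>) = { ), *, id, num }.

{ ), *, id, num }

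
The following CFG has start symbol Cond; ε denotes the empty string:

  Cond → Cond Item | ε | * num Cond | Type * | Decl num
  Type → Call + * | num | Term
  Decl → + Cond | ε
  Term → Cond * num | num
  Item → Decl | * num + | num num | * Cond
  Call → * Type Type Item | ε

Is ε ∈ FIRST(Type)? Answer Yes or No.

No

Nullable nonterminals: Call, Cond, Decl, Item.
No production of Type has an RHS whose symbols are all nullable, so Type is not nullable.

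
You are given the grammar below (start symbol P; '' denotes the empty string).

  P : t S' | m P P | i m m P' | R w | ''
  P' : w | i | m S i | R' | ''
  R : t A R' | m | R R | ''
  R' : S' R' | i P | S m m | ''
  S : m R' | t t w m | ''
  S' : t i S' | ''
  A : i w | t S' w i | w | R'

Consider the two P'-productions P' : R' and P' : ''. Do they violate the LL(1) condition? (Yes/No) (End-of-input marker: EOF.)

FIRST(R') = { i, m, t, '' } and FIRST('') = { '' }.
Both alternatives are nullable, violating the LL(1) condition.

Yes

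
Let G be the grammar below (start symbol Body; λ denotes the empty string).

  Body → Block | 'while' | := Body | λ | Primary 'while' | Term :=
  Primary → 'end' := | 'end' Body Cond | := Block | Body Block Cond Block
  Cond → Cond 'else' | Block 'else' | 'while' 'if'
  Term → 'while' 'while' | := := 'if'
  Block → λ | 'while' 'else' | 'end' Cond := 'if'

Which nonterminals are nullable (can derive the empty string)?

Directly nullable (have an λ-production): Body, Block.
No other nonterminal has a production whose RHS symbols are all nullable.

{ Block, Body }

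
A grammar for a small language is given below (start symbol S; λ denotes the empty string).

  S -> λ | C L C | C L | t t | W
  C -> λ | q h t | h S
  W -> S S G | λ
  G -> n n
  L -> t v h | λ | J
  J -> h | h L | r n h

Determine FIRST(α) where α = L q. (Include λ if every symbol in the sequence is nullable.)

Add FIRST(L)\{λ} = { h, r, t }; L is nullable, continue.
q is a terminal; add {q} and stop.

{ h, q, r, t }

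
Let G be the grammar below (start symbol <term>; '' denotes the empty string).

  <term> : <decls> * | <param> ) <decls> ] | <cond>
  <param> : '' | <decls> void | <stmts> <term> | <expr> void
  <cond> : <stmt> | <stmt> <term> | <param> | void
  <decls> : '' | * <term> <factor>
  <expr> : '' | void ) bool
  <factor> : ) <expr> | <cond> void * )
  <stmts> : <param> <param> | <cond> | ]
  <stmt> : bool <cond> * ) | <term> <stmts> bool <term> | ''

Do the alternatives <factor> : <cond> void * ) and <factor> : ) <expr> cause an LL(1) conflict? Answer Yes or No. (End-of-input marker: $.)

FIRST(<cond> void * )) = { ), *, ], bool, void } and FIRST() <expr>) = { ) }.
Both contain ), so the two alternatives are not disjoint — LL(1) conflict.

Yes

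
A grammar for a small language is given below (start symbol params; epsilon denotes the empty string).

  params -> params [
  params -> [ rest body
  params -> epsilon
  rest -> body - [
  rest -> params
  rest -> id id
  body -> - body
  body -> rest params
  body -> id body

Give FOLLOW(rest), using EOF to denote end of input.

{ EOF, -, [, id }

In params -> [ rest body: add FIRST(body)\{epsilon} = { -, [, id }.
  Since body is nullable, also add FOLLOW(params) = { EOF, -, [, id }.
In body -> rest params: add FIRST(params)\{epsilon} = { [ }.
  Since params is nullable, also add FOLLOW(body) = { EOF, -, [, id }.
Union: FOLLOW(rest) = { EOF, -, [, id }.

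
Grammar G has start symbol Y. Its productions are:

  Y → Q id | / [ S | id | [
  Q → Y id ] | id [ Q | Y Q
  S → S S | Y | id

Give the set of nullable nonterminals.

{ } (none)

No nonterminal has an empty production or an RHS whose symbols are all nullable.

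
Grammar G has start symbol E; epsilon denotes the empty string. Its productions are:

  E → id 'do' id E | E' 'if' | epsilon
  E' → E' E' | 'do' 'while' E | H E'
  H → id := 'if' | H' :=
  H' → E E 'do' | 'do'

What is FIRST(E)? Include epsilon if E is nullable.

{ 'do', id, epsilon }

E → id 'do' id E contributes {id}.
From E → E' 'if': add FIRST(E') = { 'do', id }.
E → epsilon contributes epsilon.
Union: FIRST(E) = { 'do', id, epsilon }.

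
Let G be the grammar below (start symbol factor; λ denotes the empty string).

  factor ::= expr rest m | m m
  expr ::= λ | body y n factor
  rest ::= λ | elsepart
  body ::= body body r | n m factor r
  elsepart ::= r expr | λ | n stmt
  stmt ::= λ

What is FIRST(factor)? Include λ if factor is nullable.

{ m, n, r }

From factor ::= expr rest m: expr, rest nullable, take FIRST(expr) ∪ FIRST(rest) ∪ {m} = { m, n, r }.
factor ::= m m contributes {m}.
Union: FIRST(factor) = { m, n, r }.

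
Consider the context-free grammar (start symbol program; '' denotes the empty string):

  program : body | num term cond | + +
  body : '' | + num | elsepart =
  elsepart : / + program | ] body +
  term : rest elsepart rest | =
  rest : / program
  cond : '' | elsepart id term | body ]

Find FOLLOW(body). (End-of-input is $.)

In program : body: body is at the end, add FOLLOW(program) = { $, +, /, =, ], id }.
In elsepart : ] body +: add FIRST(+) = { + }.
In cond : body ]: add FIRST(]) = { ] }.
Union: FOLLOW(body) = { $, +, /, =, ], id }.

{ $, +, /, =, ], id }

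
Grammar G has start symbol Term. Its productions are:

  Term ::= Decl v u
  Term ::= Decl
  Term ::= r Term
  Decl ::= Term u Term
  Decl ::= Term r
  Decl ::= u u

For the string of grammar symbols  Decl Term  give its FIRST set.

Add FIRST(Decl) = { r, u }; Decl is not nullable, stop.

{ r, u }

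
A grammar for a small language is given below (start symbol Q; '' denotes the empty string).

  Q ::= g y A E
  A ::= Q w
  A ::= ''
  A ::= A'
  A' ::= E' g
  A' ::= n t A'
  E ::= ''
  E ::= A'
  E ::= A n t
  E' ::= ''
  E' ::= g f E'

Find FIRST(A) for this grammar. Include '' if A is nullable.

From A ::= Q w: add FIRST(Q) = { g }.
A ::= '' contributes ''.
From A ::= A': add FIRST(A') = { g, n }.
Union: FIRST(A) = { g, n, '' }.

{ g, n, '' }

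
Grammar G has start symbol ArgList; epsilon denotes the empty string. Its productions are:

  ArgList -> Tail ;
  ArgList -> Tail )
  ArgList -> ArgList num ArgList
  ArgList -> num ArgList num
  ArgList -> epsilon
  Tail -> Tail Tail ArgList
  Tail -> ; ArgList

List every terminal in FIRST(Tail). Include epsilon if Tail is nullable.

{ ; }

From Tail -> Tail Tail ArgList: add FIRST(Tail) = { ; }.
Tail -> ; ArgList contributes {;}.
Union: FIRST(Tail) = { ; }.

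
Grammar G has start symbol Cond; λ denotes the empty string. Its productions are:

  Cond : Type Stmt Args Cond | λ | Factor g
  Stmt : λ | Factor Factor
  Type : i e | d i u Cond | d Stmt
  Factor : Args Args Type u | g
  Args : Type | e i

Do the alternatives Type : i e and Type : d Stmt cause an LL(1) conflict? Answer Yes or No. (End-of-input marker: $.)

No

FIRST(i e) = { i } and FIRST(d Stmt) = { d }.
The FIRST sets are disjoint and neither alternative is nullable — no conflict.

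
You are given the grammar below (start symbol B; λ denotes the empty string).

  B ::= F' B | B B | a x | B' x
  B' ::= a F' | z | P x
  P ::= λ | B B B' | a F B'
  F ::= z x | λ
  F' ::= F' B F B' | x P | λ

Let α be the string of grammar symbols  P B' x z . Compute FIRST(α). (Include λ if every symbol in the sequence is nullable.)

Add FIRST(P)\{λ} = { a, x, z }; P is nullable, continue.
Add FIRST(B') = { a, x, z }; B' is not nullable, stop.

{ a, x, z }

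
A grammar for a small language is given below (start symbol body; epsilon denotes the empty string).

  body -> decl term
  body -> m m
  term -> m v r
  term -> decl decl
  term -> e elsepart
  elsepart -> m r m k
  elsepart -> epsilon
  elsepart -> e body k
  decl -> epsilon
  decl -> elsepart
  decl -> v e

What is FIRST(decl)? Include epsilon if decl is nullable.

{ e, m, v, epsilon }

decl -> epsilon contributes epsilon.
From decl -> elsepart: add FIRST(elsepart) = { e, m, epsilon } (including epsilon since elsepart is nullable).
decl -> v e contributes {v}.
Union: FIRST(decl) = { e, m, v, epsilon }.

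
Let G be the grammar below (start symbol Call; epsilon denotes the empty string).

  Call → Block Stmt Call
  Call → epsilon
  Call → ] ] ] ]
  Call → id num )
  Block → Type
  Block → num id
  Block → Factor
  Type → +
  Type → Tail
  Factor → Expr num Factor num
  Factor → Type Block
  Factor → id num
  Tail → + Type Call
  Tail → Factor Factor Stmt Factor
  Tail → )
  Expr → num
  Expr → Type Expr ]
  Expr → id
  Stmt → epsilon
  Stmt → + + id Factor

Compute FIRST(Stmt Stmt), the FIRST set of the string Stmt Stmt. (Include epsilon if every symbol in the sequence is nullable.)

{ +, epsilon }

Add FIRST(Stmt)\{epsilon} = { + }; Stmt is nullable, continue.
Add FIRST(Stmt)\{epsilon} = { + }; Stmt is nullable, continue.
Every symbol is nullable, so include epsilon.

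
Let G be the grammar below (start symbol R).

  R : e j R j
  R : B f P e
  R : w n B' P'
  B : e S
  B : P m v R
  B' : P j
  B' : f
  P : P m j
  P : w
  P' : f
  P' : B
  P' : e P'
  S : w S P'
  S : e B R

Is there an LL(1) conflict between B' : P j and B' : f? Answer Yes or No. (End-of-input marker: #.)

No

FIRST(P j) = { w } and FIRST(f) = { f }.
The FIRST sets are disjoint and neither alternative is nullable — no conflict.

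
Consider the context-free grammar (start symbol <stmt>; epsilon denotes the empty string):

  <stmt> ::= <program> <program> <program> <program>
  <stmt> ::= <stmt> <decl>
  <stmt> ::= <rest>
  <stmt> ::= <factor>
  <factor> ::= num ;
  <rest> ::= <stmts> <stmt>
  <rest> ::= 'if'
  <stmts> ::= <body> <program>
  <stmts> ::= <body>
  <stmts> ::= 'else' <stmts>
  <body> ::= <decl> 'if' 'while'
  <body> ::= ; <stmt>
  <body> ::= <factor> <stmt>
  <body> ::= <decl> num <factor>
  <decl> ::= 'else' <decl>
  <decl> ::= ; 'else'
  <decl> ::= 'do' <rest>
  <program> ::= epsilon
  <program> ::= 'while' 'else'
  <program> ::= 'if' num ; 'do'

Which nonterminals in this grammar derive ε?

{ <program>, <stmt> }

Directly nullable (have an epsilon-production): <program>.
<stmt> ::= <program> <program> <program> <program> with every symbol nullable, so <stmt> is nullable.
No other nonterminal has a production whose RHS symbols are all nullable.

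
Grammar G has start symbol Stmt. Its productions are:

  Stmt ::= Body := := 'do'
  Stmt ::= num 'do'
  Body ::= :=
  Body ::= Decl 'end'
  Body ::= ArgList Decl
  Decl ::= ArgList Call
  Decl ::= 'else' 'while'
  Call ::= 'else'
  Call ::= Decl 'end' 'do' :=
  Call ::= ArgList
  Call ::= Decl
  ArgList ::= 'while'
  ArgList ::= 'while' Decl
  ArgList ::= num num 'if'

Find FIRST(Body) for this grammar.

Body ::= := contributes {:=}.
From Body ::= Decl 'end': add FIRST(Decl) = { 'else', 'while', num }.
From Body ::= ArgList Decl: add FIRST(ArgList) = { 'while', num }.
Union: FIRST(Body) = { 'else', 'while', :=, num }.

{ 'else', 'while', :=, num }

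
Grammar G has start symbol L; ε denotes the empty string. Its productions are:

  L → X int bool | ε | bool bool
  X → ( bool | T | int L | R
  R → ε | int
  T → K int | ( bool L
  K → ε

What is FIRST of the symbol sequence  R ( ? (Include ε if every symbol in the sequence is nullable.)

{ (, int }

Add FIRST(R)\{ε} = { int }; R is nullable, continue.
( is a terminal; add {(} and stop.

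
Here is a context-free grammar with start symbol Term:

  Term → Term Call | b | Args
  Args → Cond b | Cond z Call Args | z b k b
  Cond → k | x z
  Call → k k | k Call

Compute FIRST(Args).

From Args → Cond b: add FIRST(Cond) = { k, x }.
From Args → Cond z Call Args: add FIRST(Cond) = { k, x }.
Args → z b k b contributes {z}.
Union: FIRST(Args) = { k, x, z }.

{ k, x, z }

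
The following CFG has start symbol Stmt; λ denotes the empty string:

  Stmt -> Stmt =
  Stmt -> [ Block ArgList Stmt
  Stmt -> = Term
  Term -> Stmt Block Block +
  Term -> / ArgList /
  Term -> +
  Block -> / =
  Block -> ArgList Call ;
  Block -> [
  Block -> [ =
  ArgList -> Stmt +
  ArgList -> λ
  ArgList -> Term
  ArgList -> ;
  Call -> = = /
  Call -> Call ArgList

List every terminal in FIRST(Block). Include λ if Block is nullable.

Block -> / = contributes {/}.
From Block -> ArgList Call ;: ArgList nullable, take FIRST(ArgList) ∪ FIRST(Call) = { +, /, ;, =, [ }.
Block -> [ contributes {[}.
Block -> [ = contributes {[}.
Union: FIRST(Block) = { +, /, ;, =, [ }.

{ +, /, ;, =, [ }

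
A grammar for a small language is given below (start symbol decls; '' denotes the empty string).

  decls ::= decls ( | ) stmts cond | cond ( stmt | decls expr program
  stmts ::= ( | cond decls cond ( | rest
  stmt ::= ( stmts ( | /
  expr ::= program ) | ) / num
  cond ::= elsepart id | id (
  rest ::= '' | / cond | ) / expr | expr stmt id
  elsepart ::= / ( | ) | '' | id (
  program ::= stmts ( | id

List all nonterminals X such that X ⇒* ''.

Directly nullable (have an ''-production): rest, elsepart.
stmts ::= rest with every symbol nullable, so stmts is nullable.
No other nonterminal has a production whose RHS symbols are all nullable.

{ elsepart, rest, stmts }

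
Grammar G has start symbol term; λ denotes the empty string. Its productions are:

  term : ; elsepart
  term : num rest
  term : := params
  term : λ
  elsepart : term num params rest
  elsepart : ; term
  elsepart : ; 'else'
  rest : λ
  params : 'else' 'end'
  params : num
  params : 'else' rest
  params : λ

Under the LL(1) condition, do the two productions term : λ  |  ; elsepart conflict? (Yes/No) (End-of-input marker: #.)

FIRST(λ) = { λ } and FIRST(; elsepart) = { ; }.
The first is nullable but FOLLOW(term) = { #, num } is disjoint from FIRST of the second.

No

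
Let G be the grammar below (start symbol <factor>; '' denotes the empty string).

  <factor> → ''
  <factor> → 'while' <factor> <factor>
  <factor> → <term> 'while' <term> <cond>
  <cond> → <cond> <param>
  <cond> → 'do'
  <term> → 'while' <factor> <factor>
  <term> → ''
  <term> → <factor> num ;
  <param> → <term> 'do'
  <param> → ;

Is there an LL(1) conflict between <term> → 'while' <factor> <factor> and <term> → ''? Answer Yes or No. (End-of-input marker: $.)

FIRST('while' <factor> <factor>) = { 'while' } and FIRST('') = { '' }.
The second alternative is nullable and FOLLOW(<term>) = { 'do', 'while' } shares 'while' with FIRST of the first — conflict.

Yes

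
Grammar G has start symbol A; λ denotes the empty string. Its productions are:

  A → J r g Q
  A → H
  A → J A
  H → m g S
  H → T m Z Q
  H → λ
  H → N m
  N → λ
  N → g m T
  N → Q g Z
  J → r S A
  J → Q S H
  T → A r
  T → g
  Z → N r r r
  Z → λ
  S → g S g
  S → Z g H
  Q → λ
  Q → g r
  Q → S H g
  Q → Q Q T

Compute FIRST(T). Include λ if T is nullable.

{ g, m, r }

From T → A r: A nullable, take FIRST(A) ∪ {r} = { g, m, r }.
T → g contributes {g}.
Union: FIRST(T) = { g, m, r }.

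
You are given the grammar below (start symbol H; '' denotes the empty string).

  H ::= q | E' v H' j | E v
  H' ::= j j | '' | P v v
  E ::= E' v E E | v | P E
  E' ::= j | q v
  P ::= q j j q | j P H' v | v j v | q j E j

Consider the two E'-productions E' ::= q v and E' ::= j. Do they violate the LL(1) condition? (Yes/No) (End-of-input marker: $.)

No

FIRST(q v) = { q } and FIRST(j) = { j }.
The FIRST sets are disjoint and neither alternative is nullable — no conflict.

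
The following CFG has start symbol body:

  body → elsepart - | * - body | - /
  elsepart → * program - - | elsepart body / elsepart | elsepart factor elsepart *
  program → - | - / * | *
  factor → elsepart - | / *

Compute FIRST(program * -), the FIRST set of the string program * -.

{ *, - }

Add FIRST(program) = { *, - }; program is not nullable, stop.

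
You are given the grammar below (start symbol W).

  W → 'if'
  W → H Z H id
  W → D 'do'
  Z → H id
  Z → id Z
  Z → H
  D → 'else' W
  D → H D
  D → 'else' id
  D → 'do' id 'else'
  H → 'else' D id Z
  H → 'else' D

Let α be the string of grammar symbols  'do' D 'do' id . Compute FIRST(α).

'do' is a terminal; add {'do'} and stop.

{ 'do' }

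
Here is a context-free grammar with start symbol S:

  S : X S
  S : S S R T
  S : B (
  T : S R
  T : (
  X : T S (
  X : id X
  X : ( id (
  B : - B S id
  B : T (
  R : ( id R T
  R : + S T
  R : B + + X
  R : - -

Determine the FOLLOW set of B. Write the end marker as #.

In S : B (: add FIRST(() = { ( }.
In B : - B S id: add FIRST(S id) = { (, -, id }.
In R : B + + X: add FIRST(+ + X) = { + }.
Union: FOLLOW(B) = { (, +, -, id }.

{ (, +, -, id }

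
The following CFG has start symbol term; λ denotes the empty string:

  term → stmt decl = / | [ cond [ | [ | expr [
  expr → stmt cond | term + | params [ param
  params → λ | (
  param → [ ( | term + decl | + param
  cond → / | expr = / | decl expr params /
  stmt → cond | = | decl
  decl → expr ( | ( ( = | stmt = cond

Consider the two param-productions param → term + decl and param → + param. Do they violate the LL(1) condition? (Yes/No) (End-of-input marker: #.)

No

FIRST(term + decl) = { (, /, =, [ } and FIRST(+ param) = { + }.
The FIRST sets are disjoint and neither alternative is nullable — no conflict.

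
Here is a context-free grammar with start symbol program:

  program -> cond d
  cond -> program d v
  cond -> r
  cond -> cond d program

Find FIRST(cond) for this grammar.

From cond -> program d v: add FIRST(program) = { r }.
cond -> r contributes {r}.
From cond -> cond d program: add FIRST(cond) = { r }.
Union: FIRST(cond) = { r }.

{ r }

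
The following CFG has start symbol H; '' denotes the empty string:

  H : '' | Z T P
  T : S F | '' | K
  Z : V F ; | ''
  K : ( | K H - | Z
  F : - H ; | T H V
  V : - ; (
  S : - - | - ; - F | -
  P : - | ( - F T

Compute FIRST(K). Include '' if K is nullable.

{ (, -, '' }

K : ( contributes {(}.
From K : K H -: K, H nullable, take FIRST(K) ∪ FIRST(H) ∪ {-} = { (, - }.
From K : Z: add FIRST(Z) = { -, '' } (including '' since Z is nullable).
Union: FIRST(K) = { (, -, '' }.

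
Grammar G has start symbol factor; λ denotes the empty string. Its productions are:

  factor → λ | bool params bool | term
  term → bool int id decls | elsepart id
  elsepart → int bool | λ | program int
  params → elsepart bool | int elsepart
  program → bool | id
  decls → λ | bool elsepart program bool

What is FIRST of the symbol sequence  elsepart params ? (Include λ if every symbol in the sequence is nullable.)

Add FIRST(elsepart)\{λ} = { bool, id, int }; elsepart is nullable, continue.
Add FIRST(params) = { bool, id, int }; params is not nullable, stop.

{ bool, id, int }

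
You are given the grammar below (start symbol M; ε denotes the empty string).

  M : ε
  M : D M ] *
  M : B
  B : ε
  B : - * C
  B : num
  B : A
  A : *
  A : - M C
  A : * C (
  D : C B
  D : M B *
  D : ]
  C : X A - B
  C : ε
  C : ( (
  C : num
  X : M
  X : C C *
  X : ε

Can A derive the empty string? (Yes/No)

Nullable nonterminals: B, C, D, M, X.
No production of A has an RHS whose symbols are all nullable, so A is not nullable.

No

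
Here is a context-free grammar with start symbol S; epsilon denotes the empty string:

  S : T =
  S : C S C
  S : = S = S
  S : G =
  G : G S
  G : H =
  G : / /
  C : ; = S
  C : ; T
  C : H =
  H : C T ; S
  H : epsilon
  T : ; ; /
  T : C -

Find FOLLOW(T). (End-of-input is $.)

{ $, -, /, ;, = }

In S : T =: add FIRST(=) = { = }.
In C : ; T: T is at the end, add FOLLOW(C) = { $, -, /, ;, = }.
In H : C T ; S: add FIRST(; S) = { ; }.
Union: FOLLOW(T) = { $, -, /, ;, = }.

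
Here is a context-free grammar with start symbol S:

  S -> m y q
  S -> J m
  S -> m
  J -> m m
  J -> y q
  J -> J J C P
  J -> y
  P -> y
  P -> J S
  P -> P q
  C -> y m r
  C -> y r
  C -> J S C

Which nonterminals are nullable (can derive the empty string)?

{ } (none)

No nonterminal has an empty production or an RHS whose symbols are all nullable.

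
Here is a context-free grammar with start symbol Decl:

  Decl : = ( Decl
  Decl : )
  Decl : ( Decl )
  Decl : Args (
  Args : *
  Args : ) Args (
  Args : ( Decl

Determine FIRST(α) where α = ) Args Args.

) is a terminal; add {)} and stop.

{ ) }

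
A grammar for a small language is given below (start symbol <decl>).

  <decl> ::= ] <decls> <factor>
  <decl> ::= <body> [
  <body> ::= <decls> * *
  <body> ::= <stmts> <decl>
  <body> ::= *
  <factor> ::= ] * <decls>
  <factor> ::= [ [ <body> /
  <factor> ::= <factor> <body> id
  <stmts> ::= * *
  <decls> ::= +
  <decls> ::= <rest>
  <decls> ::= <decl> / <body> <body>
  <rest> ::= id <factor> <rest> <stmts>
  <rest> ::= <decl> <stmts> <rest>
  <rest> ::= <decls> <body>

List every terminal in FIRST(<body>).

From <body> ::= <decls> * *: add FIRST(<decls>) = { *, +, ], id }.
From <body> ::= <stmts> <decl>: add FIRST(<stmts>) = { * }.
<body> ::= * contributes {*}.
Union: FIRST(<body>) = { *, +, ], id }.

{ *, +, ], id }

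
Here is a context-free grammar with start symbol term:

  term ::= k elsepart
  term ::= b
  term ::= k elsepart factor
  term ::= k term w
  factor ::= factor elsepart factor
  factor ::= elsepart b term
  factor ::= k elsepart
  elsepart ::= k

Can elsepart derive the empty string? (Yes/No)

No nonterminal in this grammar is nullable.
No production of elsepart has an RHS whose symbols are all nullable, so elsepart is not nullable.

No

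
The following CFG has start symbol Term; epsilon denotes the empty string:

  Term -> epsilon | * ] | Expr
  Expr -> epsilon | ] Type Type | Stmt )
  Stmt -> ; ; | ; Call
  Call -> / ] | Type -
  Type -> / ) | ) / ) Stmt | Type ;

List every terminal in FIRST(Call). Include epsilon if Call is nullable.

Call -> / ] contributes {/}.
From Call -> Type -: add FIRST(Type) = { ), / }.
Union: FIRST(Call) = { ), / }.

{ ), / }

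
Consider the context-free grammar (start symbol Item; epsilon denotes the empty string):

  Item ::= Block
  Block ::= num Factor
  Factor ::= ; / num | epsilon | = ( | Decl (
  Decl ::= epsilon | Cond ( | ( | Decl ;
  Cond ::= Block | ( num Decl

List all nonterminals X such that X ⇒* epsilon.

Directly nullable (have an epsilon-production): Factor, Decl.
No other nonterminal has a production whose RHS symbols are all nullable.

{ Decl, Factor }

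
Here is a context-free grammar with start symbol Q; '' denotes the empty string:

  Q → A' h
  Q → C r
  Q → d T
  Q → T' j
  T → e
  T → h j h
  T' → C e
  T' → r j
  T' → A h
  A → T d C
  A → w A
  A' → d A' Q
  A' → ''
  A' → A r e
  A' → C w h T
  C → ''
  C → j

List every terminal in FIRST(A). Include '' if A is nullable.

{ e, h, w }

From A → T d C: add FIRST(T) = { e, h }.
A → w A contributes {w}.
Union: FIRST(A) = { e, h, w }.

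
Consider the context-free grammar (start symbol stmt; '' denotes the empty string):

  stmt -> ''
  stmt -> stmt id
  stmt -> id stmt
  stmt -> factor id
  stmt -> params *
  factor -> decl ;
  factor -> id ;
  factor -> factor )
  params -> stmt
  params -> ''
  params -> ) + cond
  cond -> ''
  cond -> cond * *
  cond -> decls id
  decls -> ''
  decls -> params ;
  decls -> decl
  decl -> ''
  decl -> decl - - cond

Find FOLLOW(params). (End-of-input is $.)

In stmt -> params *: add FIRST(*) = { * }.
In decls -> params ;: add FIRST(;) = { ; }.
Union: FOLLOW(params) = { *, ; }.

{ *, ; }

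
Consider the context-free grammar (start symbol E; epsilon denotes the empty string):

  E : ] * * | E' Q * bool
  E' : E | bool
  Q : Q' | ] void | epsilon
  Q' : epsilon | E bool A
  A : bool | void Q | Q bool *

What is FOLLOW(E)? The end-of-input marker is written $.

{ $, *, ], bool }

E is the start symbol, so $ ∈ FOLLOW(E).
In E' : E: E is at the end, add FOLLOW(E') = { *, ], bool }.
In Q' : E bool A: add FIRST(bool A) = { bool }.
Union: FOLLOW(E) = { $, *, ], bool }.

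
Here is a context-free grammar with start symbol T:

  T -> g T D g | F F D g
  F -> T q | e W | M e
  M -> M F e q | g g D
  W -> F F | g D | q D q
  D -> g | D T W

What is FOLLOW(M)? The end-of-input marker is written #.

{ e, g }

In F -> M e: add FIRST(e) = { e }.
In M -> M F e q: add FIRST(F e q) = { e, g }.
Union: FOLLOW(M) = { e, g }.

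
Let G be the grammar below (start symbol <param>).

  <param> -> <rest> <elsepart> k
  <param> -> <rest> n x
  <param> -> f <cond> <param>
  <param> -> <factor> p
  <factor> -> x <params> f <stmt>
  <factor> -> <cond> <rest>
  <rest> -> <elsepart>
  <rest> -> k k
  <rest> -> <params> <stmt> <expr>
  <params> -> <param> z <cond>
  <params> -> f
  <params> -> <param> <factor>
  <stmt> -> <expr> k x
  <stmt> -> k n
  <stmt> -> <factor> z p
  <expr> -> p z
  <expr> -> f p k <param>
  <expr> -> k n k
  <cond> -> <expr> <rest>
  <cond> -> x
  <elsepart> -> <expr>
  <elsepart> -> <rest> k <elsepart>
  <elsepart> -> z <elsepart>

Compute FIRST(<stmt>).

From <stmt> -> <expr> k x: add FIRST(<expr>) = { f, k, p }.
<stmt> -> k n contributes {k}.
From <stmt> -> <factor> z p: add FIRST(<factor>) = { f, k, p, x }.
Union: FIRST(<stmt>) = { f, k, p, x }.

{ f, k, p, x }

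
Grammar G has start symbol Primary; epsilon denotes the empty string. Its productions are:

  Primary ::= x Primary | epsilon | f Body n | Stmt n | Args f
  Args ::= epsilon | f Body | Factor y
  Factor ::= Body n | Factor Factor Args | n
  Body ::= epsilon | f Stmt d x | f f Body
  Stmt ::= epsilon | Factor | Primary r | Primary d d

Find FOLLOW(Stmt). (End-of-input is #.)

In Primary ::= Stmt n: add FIRST(n) = { n }.
In Body ::= f Stmt d x: add FIRST(d x) = { d }.
Union: FOLLOW(Stmt) = { d, n }.

{ d, n }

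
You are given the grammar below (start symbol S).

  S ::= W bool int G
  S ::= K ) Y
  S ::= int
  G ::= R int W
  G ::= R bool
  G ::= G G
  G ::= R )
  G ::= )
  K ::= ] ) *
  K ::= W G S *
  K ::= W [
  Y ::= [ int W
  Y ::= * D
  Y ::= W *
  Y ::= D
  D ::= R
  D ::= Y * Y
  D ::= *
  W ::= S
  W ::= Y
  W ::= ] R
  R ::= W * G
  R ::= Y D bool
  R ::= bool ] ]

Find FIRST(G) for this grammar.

From G ::= R int W: add FIRST(R) = { *, [, ], bool, int }.
From G ::= R bool: add FIRST(R) = { *, [, ], bool, int }.
From G ::= G G: add FIRST(G) = { ), *, [, ], bool, int }.
From G ::= R ): add FIRST(R) = { *, [, ], bool, int }.
G ::= ) contributes {)}.
Union: FIRST(G) = { ), *, [, ], bool, int }.

{ ), *, [, ], bool, int }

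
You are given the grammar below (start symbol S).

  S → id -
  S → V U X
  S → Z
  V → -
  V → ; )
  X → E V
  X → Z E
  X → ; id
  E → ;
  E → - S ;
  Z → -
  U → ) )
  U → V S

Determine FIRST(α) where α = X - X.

Add FIRST(X) = { -, ; }; X is not nullable, stop.

{ -, ; }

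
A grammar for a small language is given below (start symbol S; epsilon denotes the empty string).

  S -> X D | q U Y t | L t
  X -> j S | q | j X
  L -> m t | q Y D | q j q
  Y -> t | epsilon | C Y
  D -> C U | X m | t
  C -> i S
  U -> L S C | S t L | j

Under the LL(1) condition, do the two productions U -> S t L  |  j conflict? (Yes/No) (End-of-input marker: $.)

Yes

FIRST(S t L) = { j, m, q } and FIRST(j) = { j }.
Both contain j, so the two alternatives are not disjoint — LL(1) conflict.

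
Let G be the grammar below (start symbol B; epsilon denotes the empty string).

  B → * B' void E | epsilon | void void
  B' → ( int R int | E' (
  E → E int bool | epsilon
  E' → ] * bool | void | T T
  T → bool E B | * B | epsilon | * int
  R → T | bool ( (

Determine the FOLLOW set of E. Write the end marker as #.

In B → * B' void E: E is at the end, add FOLLOW(B) = { #, (, *, bool, int }.
In E → E int bool: add FIRST(int bool) = { int }.
In T → bool E B: add FIRST(B)\{epsilon} = { *, void }.
  Since B is nullable, also add FOLLOW(T) = { (, *, bool, int }.
Union: FOLLOW(E) = { #, (, *, bool, int, void }.

{ #, (, *, bool, int, void }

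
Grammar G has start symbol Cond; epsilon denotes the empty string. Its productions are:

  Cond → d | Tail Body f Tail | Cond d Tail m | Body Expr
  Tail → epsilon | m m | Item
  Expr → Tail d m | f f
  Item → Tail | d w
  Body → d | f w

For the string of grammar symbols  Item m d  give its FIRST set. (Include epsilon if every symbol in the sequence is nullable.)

{ d, m }

Add FIRST(Item)\{epsilon} = { d, m }; Item is nullable, continue.
m is a terminal; add {m} and stop.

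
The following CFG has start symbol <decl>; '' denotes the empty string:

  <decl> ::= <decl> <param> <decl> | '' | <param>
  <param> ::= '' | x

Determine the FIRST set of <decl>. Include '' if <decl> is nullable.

{ x, '' }

From <decl> ::= <decl> <param> <decl>: <decl>, <param>, <decl> nullable, take FIRST(<decl>) ∪ FIRST(<param>) ∪ FIRST(<decl>) = { x }; also '' since the whole RHS is nullable.
<decl> ::= '' contributes ''.
From <decl> ::= <param>: add FIRST(<param>) = { x, '' } (including '' since <param> is nullable).
Union: FIRST(<decl>) = { x, '' }.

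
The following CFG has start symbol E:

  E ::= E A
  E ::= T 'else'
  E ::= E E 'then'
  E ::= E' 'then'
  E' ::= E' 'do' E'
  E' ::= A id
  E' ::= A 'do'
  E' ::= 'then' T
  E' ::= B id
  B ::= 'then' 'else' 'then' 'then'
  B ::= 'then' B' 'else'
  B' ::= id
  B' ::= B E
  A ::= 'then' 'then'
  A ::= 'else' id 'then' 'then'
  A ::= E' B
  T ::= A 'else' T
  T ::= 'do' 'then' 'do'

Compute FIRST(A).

A ::= 'then' 'then' contributes {'then'}.
A ::= 'else' id 'then' 'then' contributes {'else'}.
From A ::= E' B: add FIRST(E') = { 'else', 'then' }.
Union: FIRST(A) = { 'else', 'then' }.

{ 'else', 'then' }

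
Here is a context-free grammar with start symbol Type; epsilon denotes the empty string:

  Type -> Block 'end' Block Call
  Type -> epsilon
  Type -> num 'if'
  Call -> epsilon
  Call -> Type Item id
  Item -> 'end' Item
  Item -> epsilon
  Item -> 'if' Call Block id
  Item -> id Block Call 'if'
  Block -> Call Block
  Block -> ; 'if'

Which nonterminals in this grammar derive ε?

Directly nullable (have an epsilon-production): Type, Call, Item.
No other nonterminal has a production whose RHS symbols are all nullable.

{ Call, Item, Type }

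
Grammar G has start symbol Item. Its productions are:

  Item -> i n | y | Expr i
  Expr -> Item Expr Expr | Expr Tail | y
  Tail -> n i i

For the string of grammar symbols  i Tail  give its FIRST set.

i is a terminal; add {i} and stop.

{ i }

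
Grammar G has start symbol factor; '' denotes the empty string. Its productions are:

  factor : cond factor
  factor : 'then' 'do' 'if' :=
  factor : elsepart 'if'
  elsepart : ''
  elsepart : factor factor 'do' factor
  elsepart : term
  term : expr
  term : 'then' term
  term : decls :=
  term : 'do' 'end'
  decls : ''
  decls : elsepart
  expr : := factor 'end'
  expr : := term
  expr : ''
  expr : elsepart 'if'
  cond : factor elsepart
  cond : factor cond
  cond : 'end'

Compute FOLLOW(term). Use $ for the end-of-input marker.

{ 'do', 'end', 'if', 'then', := }

In elsepart : term: term is at the end, add FOLLOW(elsepart) = { 'do', 'end', 'if', 'then', := }.
In term : 'then' term: term is at the end, add FOLLOW(term) = { 'do', 'end', 'if', 'then', := }.
In expr : := term: term is at the end, add FOLLOW(expr) = { 'do', 'end', 'if', 'then', := }.
Union: FOLLOW(term) = { 'do', 'end', 'if', 'then', := }.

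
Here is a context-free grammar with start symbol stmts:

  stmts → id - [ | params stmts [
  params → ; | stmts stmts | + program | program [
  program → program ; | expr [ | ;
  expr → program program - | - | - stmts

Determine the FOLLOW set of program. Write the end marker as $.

{ +, -, ;, [, id }

In params → + program: program is at the end, add FOLLOW(params) = { +, -, ;, id }.
In params → program [: add FIRST([) = { [ }.
In program → program ;: add FIRST(;) = { ; }.
In expr → program program -: add FIRST(program -) = { -, ; }.
In expr → program program -: add FIRST(-) = { - }.
Union: FOLLOW(program) = { +, -, ;, [, id }.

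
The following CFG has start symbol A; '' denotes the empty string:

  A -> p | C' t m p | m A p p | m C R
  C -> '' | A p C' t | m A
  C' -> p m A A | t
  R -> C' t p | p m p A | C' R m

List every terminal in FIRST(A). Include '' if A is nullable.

A -> p contributes {p}.
From A -> C' t m p: add FIRST(C') = { p, t }.
A -> m A p p contributes {m}.
A -> m C R contributes {m}.
Union: FIRST(A) = { m, p, t }.

{ m, p, t }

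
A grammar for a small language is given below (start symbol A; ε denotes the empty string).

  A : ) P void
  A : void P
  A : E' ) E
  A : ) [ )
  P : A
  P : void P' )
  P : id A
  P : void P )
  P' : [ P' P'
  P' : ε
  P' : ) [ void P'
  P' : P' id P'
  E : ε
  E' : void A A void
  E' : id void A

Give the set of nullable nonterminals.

Directly nullable (have an ε-production): P', E.
No other nonterminal has a production whose RHS symbols are all nullable.

{ E, P' }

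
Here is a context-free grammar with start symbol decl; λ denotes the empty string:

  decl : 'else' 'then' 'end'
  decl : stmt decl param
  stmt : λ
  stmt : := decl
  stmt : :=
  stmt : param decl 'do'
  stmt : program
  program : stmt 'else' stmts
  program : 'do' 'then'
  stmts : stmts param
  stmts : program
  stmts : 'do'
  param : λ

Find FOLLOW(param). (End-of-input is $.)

In decl : stmt decl param: param is at the end, add FOLLOW(decl) = { $, 'do', 'else', := }.
In stmt : param decl 'do': add FIRST(decl 'do') = { 'do', 'else', := }.
In stmts : stmts param: param is at the end, add FOLLOW(stmts) = { 'do', 'else', := }.
Union: FOLLOW(param) = { $, 'do', 'else', := }.

{ $, 'do', 'else', := }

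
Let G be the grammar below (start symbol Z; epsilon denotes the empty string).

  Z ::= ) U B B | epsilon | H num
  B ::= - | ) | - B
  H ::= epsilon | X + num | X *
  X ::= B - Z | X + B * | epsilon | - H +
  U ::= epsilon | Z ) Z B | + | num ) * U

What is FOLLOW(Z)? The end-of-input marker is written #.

Z is the start symbol, so # ∈ FOLLOW(Z).
In X ::= B - Z: Z is at the end, add FOLLOW(X) = { *, + }.
In U ::= Z ) Z B: add FIRST() Z B) = { ) }.
In U ::= Z ) Z B: add FIRST(B) = { ), - }.
Union: FOLLOW(Z) = { #, ), *, +, - }.

{ #, ), *, +, - }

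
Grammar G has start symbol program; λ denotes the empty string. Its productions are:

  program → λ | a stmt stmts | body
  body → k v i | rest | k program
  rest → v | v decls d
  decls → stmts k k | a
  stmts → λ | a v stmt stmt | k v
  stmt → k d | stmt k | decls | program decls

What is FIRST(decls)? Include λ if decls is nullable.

From decls → stmts k k: stmts nullable, take FIRST(stmts) ∪ {k} = { a, k }.
decls → a contributes {a}.
Union: FIRST(decls) = { a, k }.

{ a, k }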